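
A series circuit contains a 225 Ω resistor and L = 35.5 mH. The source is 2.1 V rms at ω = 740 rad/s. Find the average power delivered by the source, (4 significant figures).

19.34 mW

X_L = ωL = 26.27 Ω
Z = 225.0 + j26.27 Ω
|Z| = √(225.0² + 26.27²) = 226.5 Ω
∠Z = arctan(26.27/225.0) = 6.659°
I = V/|Z| = 9.270 mA
P = VI cos φ = 2.1 × 0.009270 × cos(6.659°) = 19.34 mW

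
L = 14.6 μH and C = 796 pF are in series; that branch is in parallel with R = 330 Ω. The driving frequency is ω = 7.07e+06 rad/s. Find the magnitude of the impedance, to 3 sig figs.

X_L = ωL = 103 Ω
X_C = 1/(ωC) = 178 Ω
Branch 1: Z₁ = R = 330 Ω
Branch 2 (series LC): Z₂ = j(X_L − X_C) = −j74.5 Ω
Parallel: Z = Z₁Z₂/(Z₁+Z₂), |Z| = 72.6 Ω, ∠Z = -77.3°

72.6 Ω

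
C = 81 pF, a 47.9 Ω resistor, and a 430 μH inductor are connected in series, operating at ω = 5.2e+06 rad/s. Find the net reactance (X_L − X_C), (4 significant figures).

-138.2 Ω

X_L = ωL = 2236 Ω
X_C = 1/(ωC) = 2374 Ω
X = 2236 − 2374 = -138.2 Ω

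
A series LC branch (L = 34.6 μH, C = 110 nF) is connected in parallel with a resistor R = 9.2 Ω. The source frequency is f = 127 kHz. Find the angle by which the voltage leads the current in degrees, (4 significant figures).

29.57°

ω = 2πf = 798000 rad/s
X_L = ωL = 27.61 Ω
X_C = 1/(ωC) = 11.39 Ω
Branch 1: Z₁ = R = 9.200 Ω
Branch 2 (series LC): Z₂ = j(X_L − X_C) = j16.22 Ω
Parallel: Z = Z₁Z₂/(Z₁+Z₂), |Z| = 8.002 Ω, ∠Z = 29.57°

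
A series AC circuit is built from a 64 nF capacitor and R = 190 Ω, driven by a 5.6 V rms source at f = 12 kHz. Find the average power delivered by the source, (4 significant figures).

75.38 mW

ω = 2πf = 75400 rad/s
X_C = 1/(ωC) = 207.2 Ω
Z = 190.0 − j207.2 Ω
|Z| = √(190.0² + 207.2²) = 281.2 Ω
∠Z = arctan(-207.2/190.0) = -47.48°
I = V/|Z| = 19.92 mA
P = VI cos φ = 5.6 × 0.01992 × cos(-47.48°) = 75.38 mW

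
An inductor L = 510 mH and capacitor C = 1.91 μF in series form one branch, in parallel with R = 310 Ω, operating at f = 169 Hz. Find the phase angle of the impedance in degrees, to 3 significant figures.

81.1°

ω = 2πf = 1062 rad/s
X_L = ωL = 542 Ω
X_C = 1/(ωC) = 493 Ω
Branch 1: Z₁ = R = 310 Ω
Branch 2 (series LC): Z₂ = j(X_L − X_C) = j48.5 Ω
Parallel: Z = Z₁Z₂/(Z₁+Z₂), |Z| = 47.9 Ω, ∠Z = 81.1°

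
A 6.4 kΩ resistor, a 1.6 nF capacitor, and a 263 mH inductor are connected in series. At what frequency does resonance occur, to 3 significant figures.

7.76 kHz

ω₀ = 1/√(LC) = 1/√(0.263 × 1.6e-09) = 48750 rad/s
f₀ = ω₀/(2π) = 7.76 kHz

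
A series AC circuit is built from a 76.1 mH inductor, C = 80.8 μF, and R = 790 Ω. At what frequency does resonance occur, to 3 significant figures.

64.2 Hz

ω₀ = 1/√(LC) = 1/√(0.0761 × 8.08e-05) = 403.3 rad/s
f₀ = ω₀/(2π) = 64.2 Hz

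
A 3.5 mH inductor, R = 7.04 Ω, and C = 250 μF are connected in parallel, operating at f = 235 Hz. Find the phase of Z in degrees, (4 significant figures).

-51.04°

ω = 2πf = 1477 rad/s
X_L = ωL = 5.168 Ω
X_C = 1/(ωC) = 2.709 Ω
Parallel: admittances add. Y = 1/R + 1/(jωL) + jωC
Y = (0.1420 + j0.1756) S
|Y| = 0.2259 S → |Z| = 1/|Y| = 4.427 Ω, ∠Z = −∠Y = -51.04°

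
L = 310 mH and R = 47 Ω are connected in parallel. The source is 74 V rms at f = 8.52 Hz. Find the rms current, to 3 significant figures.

4.73 A

ω = 2πf = 53.53 rad/s
X_L = ωL = 16.6 Ω
Parallel: admittances add. Y = 1/R + 1/(jωL)
Y = (0.0213 − j0.0603) S
|Y| = 0.0639 S → |Z| = 1/|Y| = 15.6 Ω, ∠Z = −∠Y = 70.6°
I = V/|Z| = 74/15.6 = 4.73 A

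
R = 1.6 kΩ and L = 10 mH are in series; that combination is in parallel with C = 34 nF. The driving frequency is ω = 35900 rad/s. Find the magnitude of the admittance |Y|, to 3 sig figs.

X_L = ωL = 359 Ω
X_C = 1/(ωC) = 819 Ω
Branch 1 (R+jX_L): Z₁ = 1600 + j359 Ω, |Z₁| = 1640 Ω
Branch 2 (−jX_C): Z₂ = −j819 Ω
Parallel: Z = Z₁Z₂/(Z₁+Z₂), |Z| = 807 Ω, ∠Z = -61.3°
|Y| = 1/|Z| = 1.24 mS

1.24 mS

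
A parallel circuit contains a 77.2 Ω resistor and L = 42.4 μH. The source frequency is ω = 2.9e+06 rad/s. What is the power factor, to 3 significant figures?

0.847

X_L = ωL = 123 Ω
Parallel: admittances add. Y = 1/R + 1/(jωL)
Y = (0.0130 − j0.00813) S
|Y| = 0.0153 S → |Z| = 1/|Y| = 65.4 Ω, ∠Z = −∠Y = 32.1°
cos φ = cos(32.1°) = 0.847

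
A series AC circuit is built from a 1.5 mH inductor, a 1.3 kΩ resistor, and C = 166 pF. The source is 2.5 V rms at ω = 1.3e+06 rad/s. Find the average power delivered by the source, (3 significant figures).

914 μW

X_L = ωL = 1950 Ω
X_C = 1/(ωC) = 4630 Ω
Net reactance X = X_L − X_C = -2680 Ω
Z = 1300 − j2680 Ω
|Z| = √(1300² + 2680²) = 2980 Ω
∠Z = arctan(-2680/1300) = -64.2°
I = V/|Z| = 838 μA
P = VI cos φ = 2.5 × 0.000838 × cos(-64.2°) = 914 μW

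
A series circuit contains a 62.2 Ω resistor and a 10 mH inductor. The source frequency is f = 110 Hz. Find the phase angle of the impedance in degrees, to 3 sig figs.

ω = 2πf = 691.2 rad/s
X_L = ωL = 6.91 Ω
Z = 62.2 + j6.91 Ω
|Z| = √(62.2² + 6.91²) = 62.6 Ω
∠Z = arctan(6.91/62.2) = 6.34°

6.34°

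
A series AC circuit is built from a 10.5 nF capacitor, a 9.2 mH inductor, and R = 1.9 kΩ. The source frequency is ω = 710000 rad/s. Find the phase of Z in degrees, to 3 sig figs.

73.5°

X_L = ωL = 6530 Ω
X_C = 1/(ωC) = 134 Ω
Net reactance X = X_L − X_C = 6400 Ω
Z = 1900 + j6400 Ω
|Z| = √(1900² + 6400²) = 6670 Ω
∠Z = arctan(6400/1900) = 73.5°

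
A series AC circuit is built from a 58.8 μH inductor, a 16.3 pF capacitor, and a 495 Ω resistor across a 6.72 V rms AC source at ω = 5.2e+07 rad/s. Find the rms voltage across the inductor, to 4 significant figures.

X_L = ωL = 3058 Ω
X_C = 1/(ωC) = 1180 Ω
Net reactance X = X_L − X_C = 1878 Ω
Z = 495.0 + j1878 Ω
|Z| = √(495.0² + 1878²) = 1942 Ω
I = V/|Z| = 3.460 mA
V_L = I·|Z_L| = 0.003460 × 3058 = 10.58 V

10.58 V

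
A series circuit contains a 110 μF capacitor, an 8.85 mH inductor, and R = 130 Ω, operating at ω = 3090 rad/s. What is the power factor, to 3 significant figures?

X_L = ωL = 27.3 Ω
X_C = 1/(ωC) = 2.94 Ω
Net reactance X = X_L − X_C = 24.4 Ω
Z = 130 + j24.4 Ω
|Z| = √(130² + 24.4²) = 132 Ω
∠Z = arctan(24.4/130) = 10.6°
cos φ = cos(10.6°) = 0.983

0.983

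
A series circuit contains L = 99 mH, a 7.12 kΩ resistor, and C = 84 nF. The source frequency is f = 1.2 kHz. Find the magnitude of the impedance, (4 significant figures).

7169 Ω

ω = 2πf = 7540 rad/s
X_L = ωL = 746.4 Ω
X_C = 1/(ωC) = 1579 Ω
Net reactance X = X_L − X_C = -832.5 Ω
Z = 7120 − j832.5 Ω
|Z| = √(7120² + 832.5²) = 7169 Ω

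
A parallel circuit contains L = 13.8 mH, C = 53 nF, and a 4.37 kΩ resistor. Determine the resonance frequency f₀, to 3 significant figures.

ω₀ = 1/√(LC) = 1/√(0.0138 × 5.3e-08) = 36980 rad/s
f₀ = ω₀/(2π) = 5.88 kHz

5.88 kHz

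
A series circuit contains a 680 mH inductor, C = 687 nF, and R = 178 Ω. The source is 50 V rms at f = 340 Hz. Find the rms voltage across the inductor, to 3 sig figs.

ω = 2πf = 2136 rad/s
X_L = ωL = 1450 Ω
X_C = 1/(ωC) = 681 Ω
Net reactance X = X_L − X_C = 771 Ω
Z = 178 + j771 Ω
|Z| = √(178² + 771²) = 792 Ω
I = V/|Z| = 63.2 mA
V_L = I·|Z_L| = 0.0632 × 1450 = 91.8 V

91.8 V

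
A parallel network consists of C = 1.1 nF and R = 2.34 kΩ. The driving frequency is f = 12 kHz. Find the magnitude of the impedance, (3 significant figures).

ω = 2πf = 75400 rad/s
X_C = 1/(ωC) = 12100 Ω
Parallel: admittances add. Y = 1/R + jωC
Y = (0.000427 + j8.29e-05) S
|Y| = 0.000435 S → |Z| = 1/|Y| = 2300 Ω, ∠Z = −∠Y = -11.0°

2300 Ω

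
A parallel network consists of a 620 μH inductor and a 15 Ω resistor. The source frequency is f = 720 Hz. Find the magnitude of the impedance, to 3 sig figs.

2.76 Ω

ω = 2πf = 4524 rad/s
X_L = ωL = 2.80 Ω
Parallel: admittances add. Y = 1/R + 1/(jωL)
Y = (0.0667 − j0.357) S
|Y| = 0.363 S → |Z| = 1/|Y| = 2.76 Ω, ∠Z = −∠Y = 79.4°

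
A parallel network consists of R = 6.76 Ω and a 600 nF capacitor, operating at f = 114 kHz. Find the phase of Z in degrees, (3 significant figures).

-71.0°

ω = 2πf = 716300 rad/s
X_C = 1/(ωC) = 2.33 Ω
Parallel: admittances add. Y = 1/R + jωC
Y = (0.148 + j0.430) S
|Y| = 0.455 S → |Z| = 1/|Y| = 2.20 Ω, ∠Z = −∠Y = -71.0°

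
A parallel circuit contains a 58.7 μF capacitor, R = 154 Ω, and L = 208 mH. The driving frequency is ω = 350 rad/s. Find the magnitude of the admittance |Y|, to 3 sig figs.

X_L = ωL = 72.8 Ω
X_C = 1/(ωC) = 48.7 Ω
Parallel: admittances add. Y = 1/R + 1/(jωL) + jωC
Y = (0.00649 + j0.00681) S
|Y| = 0.00941 S → |Z| = 1/|Y| = 106 Ω, ∠Z = −∠Y = -46.4°

9.41 mS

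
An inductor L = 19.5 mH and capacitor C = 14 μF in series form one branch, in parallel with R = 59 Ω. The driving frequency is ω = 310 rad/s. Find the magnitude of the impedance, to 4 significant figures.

X_L = ωL = 6.045 Ω
X_C = 1/(ωC) = 230.4 Ω
Branch 1: Z₁ = R = 59.00 Ω
Branch 2 (series LC): Z₂ = j(X_L − X_C) = −j224.4 Ω
Parallel: Z = Z₁Z₂/(Z₁+Z₂), |Z| = 57.06 Ω, ∠Z = -14.73°

57.06 Ω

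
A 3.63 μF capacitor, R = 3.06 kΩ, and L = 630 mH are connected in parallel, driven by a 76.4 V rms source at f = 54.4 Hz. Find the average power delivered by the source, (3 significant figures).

ω = 2πf = 341.8 rad/s
X_L = ωL = 215 Ω
X_C = 1/(ωC) = 806 Ω
Parallel: admittances add. Y = 1/R + 1/(jωL) + jωC
Y = (0.000327 − j0.00340) S
|Y| = 0.00342 S → |Z| = 1/|Y| = 293 Ω, ∠Z = −∠Y = 84.5°
I = V/|Z| = 261 mA
P = VI cos φ = 76.4 × 0.261 × cos(84.5°) = 1.91 W

1.91 W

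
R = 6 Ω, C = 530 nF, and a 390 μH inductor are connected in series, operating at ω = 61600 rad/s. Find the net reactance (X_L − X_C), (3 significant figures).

-6.61 Ω

X_L = ωL = 24.0 Ω
X_C = 1/(ωC) = 30.6 Ω
X = 24.0 − 30.6 = -6.61 Ω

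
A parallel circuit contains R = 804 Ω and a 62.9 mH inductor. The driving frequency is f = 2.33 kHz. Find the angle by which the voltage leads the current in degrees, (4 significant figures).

41.12°

ω = 2πf = 14640 rad/s
X_L = ωL = 920.8 Ω
Parallel: admittances add. Y = 1/R + 1/(jωL)
Y = (0.001244 − j0.001086) S
|Y| = 0.001651 S → |Z| = 1/|Y| = 605.6 Ω, ∠Z = −∠Y = 41.12°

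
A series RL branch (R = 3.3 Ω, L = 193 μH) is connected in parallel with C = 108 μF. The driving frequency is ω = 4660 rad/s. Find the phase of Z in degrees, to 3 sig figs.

X_L = ωL = 0.899 Ω
X_C = 1/(ωC) = 1.99 Ω
Branch 1 (R+jX_L): Z₁ = 3.30 + j0.899 Ω, |Z₁| = 3.42 Ω
Branch 2 (−jX_C): Z₂ = −j1.99 Ω
Parallel: Z = Z₁Z₂/(Z₁+Z₂), |Z| = 1.96 Ω, ∠Z = -56.5°

-56.5°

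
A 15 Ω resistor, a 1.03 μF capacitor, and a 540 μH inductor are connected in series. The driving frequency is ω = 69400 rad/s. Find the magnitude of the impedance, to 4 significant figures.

27.87 Ω

X_L = ωL = 37.48 Ω
X_C = 1/(ωC) = 13.99 Ω
Net reactance X = X_L − X_C = 23.49 Ω
Z = 15.00 + j23.49 Ω
|Z| = √(15.00² + 23.49²) = 27.87 Ω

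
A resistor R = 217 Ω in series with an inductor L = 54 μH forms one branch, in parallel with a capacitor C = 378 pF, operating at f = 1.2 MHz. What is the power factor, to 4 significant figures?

ω = 2πf = 7.54e+06 rad/s
X_L = ωL = 407.2 Ω
X_C = 1/(ωC) = 350.9 Ω
Branch 1 (R+jX_L): Z₁ = 217.0 + j407.2 Ω, |Z₁| = 461.4 Ω
Branch 2 (−jX_C): Z₂ = −j350.9 Ω
Parallel: Z = Z₁Z₂/(Z₁+Z₂), |Z| = 722.1 Ω, ∠Z = -42.60°
cos φ = cos(-42.60°) = 0.7361

0.7361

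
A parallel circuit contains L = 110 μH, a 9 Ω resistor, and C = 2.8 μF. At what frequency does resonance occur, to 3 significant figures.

ω₀ = 1/√(LC) = 1/√(0.00011 × 2.8e-06) = 56980 rad/s
f₀ = ω₀/(2π) = 9.07 kHz

9.07 kHz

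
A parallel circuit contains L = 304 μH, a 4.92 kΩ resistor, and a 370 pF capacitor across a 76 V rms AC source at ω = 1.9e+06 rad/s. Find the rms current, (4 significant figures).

79.66 mA

X_L = ωL = 577.6 Ω
X_C = 1/(ωC) = 1422 Ω
Parallel: admittances add. Y = 1/R + 1/(jωL) + jωC
Y = (0.0002033 − j0.001028) S
|Y| = 0.001048 S → |Z| = 1/|Y| = 954.0 Ω, ∠Z = −∠Y = 78.82°
I = V/|Z| = 76/954.0 = 79.66 mA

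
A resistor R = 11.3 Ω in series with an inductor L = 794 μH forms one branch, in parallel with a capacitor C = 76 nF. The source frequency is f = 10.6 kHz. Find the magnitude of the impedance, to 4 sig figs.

ω = 2πf = 66600 rad/s
X_L = ωL = 52.88 Ω
X_C = 1/(ωC) = 197.6 Ω
Branch 1 (R+jX_L): Z₁ = 11.30 + j52.88 Ω, |Z₁| = 54.08 Ω
Branch 2 (−jX_C): Z₂ = −j197.6 Ω
Parallel: Z = Z₁Z₂/(Z₁+Z₂), |Z| = 73.62 Ω, ∠Z = 73.47°

73.62 Ω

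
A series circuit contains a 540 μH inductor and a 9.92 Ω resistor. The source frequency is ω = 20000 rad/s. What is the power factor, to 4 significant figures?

0.6765

X_L = ωL = 10.80 Ω
Z = 9.920 + j10.80 Ω
|Z| = √(9.920² + 10.80²) = 14.66 Ω
∠Z = arctan(10.80/9.920) = 47.43°
cos φ = cos(47.43°) = 0.6765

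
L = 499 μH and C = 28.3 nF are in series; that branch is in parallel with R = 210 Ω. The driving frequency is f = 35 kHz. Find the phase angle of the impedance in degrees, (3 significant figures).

ω = 2πf = 219900 rad/s
X_L = ωL = 110 Ω
X_C = 1/(ωC) = 161 Ω
Branch 1: Z₁ = R = 210 Ω
Branch 2 (series LC): Z₂ = j(X_L − X_C) = −j50.9 Ω
Parallel: Z = Z₁Z₂/(Z₁+Z₂), |Z| = 49.5 Ω, ∠Z = -76.4°

-76.4°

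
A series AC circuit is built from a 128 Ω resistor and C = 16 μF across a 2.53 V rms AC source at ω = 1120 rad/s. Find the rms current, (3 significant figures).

X_C = 1/(ωC) = 55.8 Ω
Z = 128 − j55.8 Ω
|Z| = √(128² + 55.8²) = 140 Ω
I = V/|Z| = 2.53/140 = 18.1 mA

18.1 mA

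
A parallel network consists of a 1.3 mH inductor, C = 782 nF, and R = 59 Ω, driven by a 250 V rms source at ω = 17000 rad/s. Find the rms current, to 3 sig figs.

X_L = ωL = 22.1 Ω
X_C = 1/(ωC) = 75.2 Ω
Parallel: admittances add. Y = 1/R + 1/(jωL) + jωC
Y = (0.0169 − j0.0320) S
|Y| = 0.0362 S → |Z| = 1/|Y| = 27.6 Ω, ∠Z = −∠Y = 62.1°
I = V/|Z| = 250/27.6 = 9.04 A

9.04 A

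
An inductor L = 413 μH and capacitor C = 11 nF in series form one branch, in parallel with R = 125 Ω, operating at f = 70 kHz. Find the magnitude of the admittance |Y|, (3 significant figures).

40.7 mS

ω = 2πf = 439800 rad/s
X_L = ωL = 182 Ω
X_C = 1/(ωC) = 207 Ω
Branch 1: Z₁ = R = 125 Ω
Branch 2 (series LC): Z₂ = j(X_L − X_C) = −j25.0 Ω
Parallel: Z = Z₁Z₂/(Z₁+Z₂), |Z| = 24.6 Ω, ∠Z = -78.7°
|Y| = 1/|Z| = 40.7 mS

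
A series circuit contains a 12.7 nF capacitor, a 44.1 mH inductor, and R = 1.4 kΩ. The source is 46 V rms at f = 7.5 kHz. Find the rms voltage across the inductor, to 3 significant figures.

ω = 2πf = 47120 rad/s
X_L = ωL = 2080 Ω
X_C = 1/(ωC) = 1670 Ω
Net reactance X = X_L − X_C = 407 Ω
Z = 1400 + j407 Ω
|Z| = √(1400² + 407²) = 1460 Ω
I = V/|Z| = 31.5 mA
V_L = I·|Z_L| = 0.0315 × 2080 = 65.6 V

65.6 V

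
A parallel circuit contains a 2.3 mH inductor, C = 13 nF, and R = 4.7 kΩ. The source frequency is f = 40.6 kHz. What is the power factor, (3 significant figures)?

0.131

ω = 2πf = 255100 rad/s
X_L = ωL = 587 Ω
X_C = 1/(ωC) = 302 Ω
Parallel: admittances add. Y = 1/R + 1/(jωL) + jωC
Y = (0.000213 + j0.00161) S
|Y| = 0.00163 S → |Z| = 1/|Y| = 615 Ω, ∠Z = −∠Y = -82.5°
cos φ = cos(-82.5°) = 0.131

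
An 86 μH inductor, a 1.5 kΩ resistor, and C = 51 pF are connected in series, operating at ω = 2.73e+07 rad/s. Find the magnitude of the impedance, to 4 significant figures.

X_L = ωL = 2348 Ω
X_C = 1/(ωC) = 718.2 Ω
Net reactance X = X_L − X_C = 1630 Ω
Z = 1500 + j1630 Ω
|Z| = √(1500² + 1630²) = 2215 Ω

2215 Ω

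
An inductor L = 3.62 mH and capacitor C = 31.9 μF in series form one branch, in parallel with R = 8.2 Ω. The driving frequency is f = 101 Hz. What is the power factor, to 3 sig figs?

0.985

ω = 2πf = 634.6 rad/s
X_L = ωL = 2.30 Ω
X_C = 1/(ωC) = 49.4 Ω
Branch 1: Z₁ = R = 8.20 Ω
Branch 2 (series LC): Z₂ = j(X_L − X_C) = −j47.1 Ω
Parallel: Z = Z₁Z₂/(Z₁+Z₂), |Z| = 8.08 Ω, ∠Z = -9.88°
cos φ = cos(-9.88°) = 0.985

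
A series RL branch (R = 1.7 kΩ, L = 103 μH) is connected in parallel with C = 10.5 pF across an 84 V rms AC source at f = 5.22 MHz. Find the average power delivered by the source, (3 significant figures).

ω = 2πf = 3.28e+07 rad/s
X_L = ωL = 3380 Ω
X_C = 1/(ωC) = 2900 Ω
Branch 1 (R+jX_L): Z₁ = 1700 + j3380 Ω, |Z₁| = 3780 Ω
Branch 2 (−jX_C): Z₂ = −j2900 Ω
Parallel: Z = Z₁Z₂/(Z₁+Z₂), |Z| = 6220 Ω, ∠Z = -42.3°
I = V/|Z| = 13.5 mA
P = VI cos φ = 84 × 0.0135 × cos(-42.3°) = 839 mW

839 mW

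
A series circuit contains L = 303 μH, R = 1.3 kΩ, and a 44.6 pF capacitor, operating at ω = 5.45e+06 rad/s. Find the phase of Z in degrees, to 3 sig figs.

-62.2°

X_L = ωL = 1650 Ω
X_C = 1/(ωC) = 4110 Ω
Net reactance X = X_L − X_C = -2460 Ω
Z = 1300 − j2460 Ω
|Z| = √(1300² + 2460²) = 2780 Ω
∠Z = arctan(-2460/1300) = -62.2°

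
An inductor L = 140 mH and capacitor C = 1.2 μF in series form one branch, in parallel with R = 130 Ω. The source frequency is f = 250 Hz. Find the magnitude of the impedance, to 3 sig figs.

120 Ω

ω = 2πf = 1571 rad/s
X_L = ωL = 220 Ω
X_C = 1/(ωC) = 531 Ω
Branch 1: Z₁ = R = 130 Ω
Branch 2 (series LC): Z₂ = j(X_L − X_C) = −j311 Ω
Parallel: Z = Z₁Z₂/(Z₁+Z₂), |Z| = 120 Ω, ∠Z = -22.7°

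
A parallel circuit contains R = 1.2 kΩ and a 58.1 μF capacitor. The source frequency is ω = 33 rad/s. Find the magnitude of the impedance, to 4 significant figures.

X_C = 1/(ωC) = 521.6 Ω
Parallel: admittances add. Y = 1/R + jωC
Y = (0.0008333 + j0.001917) S
|Y| = 0.002091 S → |Z| = 1/|Y| = 478.3 Ω, ∠Z = −∠Y = -66.51°

478.3 Ω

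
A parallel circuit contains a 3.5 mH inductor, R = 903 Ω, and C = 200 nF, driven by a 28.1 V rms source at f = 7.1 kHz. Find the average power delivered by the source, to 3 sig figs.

874 mW

ω = 2πf = 44610 rad/s
X_L = ωL = 156 Ω
X_C = 1/(ωC) = 112 Ω
Parallel: admittances add. Y = 1/R + 1/(jωL) + jωC
Y = (0.00111 + j0.00252) S
|Y| = 0.00275 S → |Z| = 1/|Y| = 364 Ω, ∠Z = −∠Y = -66.3°
I = V/|Z| = 77.3 mA
P = VI cos φ = 28.1 × 0.0773 × cos(-66.3°) = 874 mW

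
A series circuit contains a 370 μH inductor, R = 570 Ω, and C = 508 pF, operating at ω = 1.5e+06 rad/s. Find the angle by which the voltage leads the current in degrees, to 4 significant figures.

X_L = ωL = 555.0 Ω
X_C = 1/(ωC) = 1312 Ω
Net reactance X = X_L − X_C = -757.3 Ω
Z = 570.0 − j757.3 Ω
|Z| = √(570.0² + 757.3²) = 947.9 Ω
∠Z = arctan(-757.3/570.0) = -53.03°

-53.03°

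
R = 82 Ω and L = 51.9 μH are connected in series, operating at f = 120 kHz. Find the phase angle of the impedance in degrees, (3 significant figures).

25.5°

ω = 2πf = 754000 rad/s
X_L = ωL = 39.1 Ω
Z = 82.0 + j39.1 Ω
|Z| = √(82.0² + 39.1²) = 90.9 Ω
∠Z = arctan(39.1/82.0) = 25.5°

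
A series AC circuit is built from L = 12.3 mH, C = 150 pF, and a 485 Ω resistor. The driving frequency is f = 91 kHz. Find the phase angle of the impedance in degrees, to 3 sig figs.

ω = 2πf = 571800 rad/s
X_L = ωL = 7030 Ω
X_C = 1/(ωC) = 11700 Ω
Net reactance X = X_L − X_C = -4630 Ω
Z = 485 − j4630 Ω
|Z| = √(485² + 4630²) = 4650 Ω
∠Z = arctan(-4630/485) = -84.0°

-84.0°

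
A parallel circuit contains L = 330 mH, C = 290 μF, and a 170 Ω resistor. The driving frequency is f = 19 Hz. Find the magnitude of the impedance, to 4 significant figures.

ω = 2πf = 119.4 rad/s
X_L = ωL = 39.40 Ω
X_C = 1/(ωC) = 28.88 Ω
Parallel: admittances add. Y = 1/R + 1/(jωL) + jωC
Y = (0.005882 + j0.009237) S
|Y| = 0.01095 S → |Z| = 1/|Y| = 91.32 Ω, ∠Z = −∠Y = -57.51°

91.32 Ω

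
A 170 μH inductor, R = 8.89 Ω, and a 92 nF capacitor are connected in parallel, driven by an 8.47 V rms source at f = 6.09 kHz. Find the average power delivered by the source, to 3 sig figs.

8.07 W

ω = 2πf = 38260 rad/s
X_L = ωL = 6.50 Ω
X_C = 1/(ωC) = 284 Ω
Parallel: admittances add. Y = 1/R + 1/(jωL) + jωC
Y = (0.112 − j0.150) S
|Y| = 0.188 S → |Z| = 1/|Y| = 5.33 Ω, ∠Z = −∠Y = 53.2°
I = V/|Z| = 1.59 A
P = VI cos φ = 8.47 × 1.59 × cos(53.2°) = 8.07 W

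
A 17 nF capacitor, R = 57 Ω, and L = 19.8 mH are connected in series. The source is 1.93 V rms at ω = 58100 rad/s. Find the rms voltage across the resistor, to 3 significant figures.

X_L = ωL = 1150 Ω
X_C = 1/(ωC) = 1010 Ω
Net reactance X = X_L − X_C = 138 Ω
Z = 57.0 + j138 Ω
|Z| = √(57.0² + 138²) = 149 Ω
I = V/|Z| = 12.9 mA
V_R = I·|Z_R| = 0.0129 × 57.0 = 0.737 V

0.737 V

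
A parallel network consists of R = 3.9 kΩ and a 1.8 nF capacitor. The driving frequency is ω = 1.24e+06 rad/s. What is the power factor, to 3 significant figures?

X_C = 1/(ωC) = 448 Ω
Parallel: admittances add. Y = 1/R + jωC
Y = (0.000256 + j0.00223) S
|Y| = 0.00225 S → |Z| = 1/|Y| = 445 Ω, ∠Z = −∠Y = -83.4°
cos φ = cos(-83.4°) = 0.114

0.114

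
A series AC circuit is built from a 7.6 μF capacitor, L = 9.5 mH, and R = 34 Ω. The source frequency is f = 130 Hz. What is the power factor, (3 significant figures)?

0.216

ω = 2πf = 816.8 rad/s
X_L = ωL = 7.76 Ω
X_C = 1/(ωC) = 161 Ω
Net reactance X = X_L − X_C = -153 Ω
Z = 34.0 − j153 Ω
|Z| = √(34.0² + 153²) = 157 Ω
∠Z = arctan(-153/34.0) = -77.5°
cos φ = cos(-77.5°) = 0.216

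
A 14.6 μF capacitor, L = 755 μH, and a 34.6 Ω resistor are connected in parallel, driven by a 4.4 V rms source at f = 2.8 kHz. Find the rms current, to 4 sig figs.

809.0 mA

ω = 2πf = 17590 rad/s
X_L = ωL = 13.28 Ω
X_C = 1/(ωC) = 3.893 Ω
Parallel: admittances add. Y = 1/R + 1/(jωL) + jωC
Y = (0.02890 + j0.1816) S
|Y| = 0.1839 S → |Z| = 1/|Y| = 5.439 Ω, ∠Z = −∠Y = -80.96°
I = V/|Z| = 4.4/5.439 = 809.0 mA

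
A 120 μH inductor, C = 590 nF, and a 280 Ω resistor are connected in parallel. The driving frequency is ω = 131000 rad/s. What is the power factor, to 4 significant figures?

0.2527

X_L = ωL = 15.72 Ω
X_C = 1/(ωC) = 12.94 Ω
Parallel: admittances add. Y = 1/R + 1/(jωL) + jωC
Y = (0.003571 + j0.01368) S
|Y| = 0.01414 S → |Z| = 1/|Y| = 70.74 Ω, ∠Z = −∠Y = -75.37°
cos φ = cos(-75.37°) = 0.2527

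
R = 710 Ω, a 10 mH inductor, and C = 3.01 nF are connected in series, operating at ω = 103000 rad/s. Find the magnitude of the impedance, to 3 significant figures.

2310 Ω

X_L = ωL = 1030 Ω
X_C = 1/(ωC) = 3230 Ω
Net reactance X = X_L − X_C = -2200 Ω
Z = 710 − j2200 Ω
|Z| = √(710² + 2200²) = 2310 Ω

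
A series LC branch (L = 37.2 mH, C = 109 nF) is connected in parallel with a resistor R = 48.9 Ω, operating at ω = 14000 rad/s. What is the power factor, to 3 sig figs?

X_L = ωL = 521 Ω
X_C = 1/(ωC) = 655 Ω
Branch 1: Z₁ = R = 48.9 Ω
Branch 2 (series LC): Z₂ = j(X_L − X_C) = −j135 Ω
Parallel: Z = Z₁Z₂/(Z₁+Z₂), |Z| = 46.0 Ω, ∠Z = -20.0°
cos φ = cos(-20.0°) = 0.940

0.940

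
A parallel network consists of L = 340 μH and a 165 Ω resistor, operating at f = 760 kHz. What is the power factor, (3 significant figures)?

0.995

ω = 2πf = 4.775e+06 rad/s
X_L = ωL = 1620 Ω
Parallel: admittances add. Y = 1/R + 1/(jωL)
Y = (0.00606 − j0.000616) S
|Y| = 0.00609 S → |Z| = 1/|Y| = 164 Ω, ∠Z = −∠Y = 5.80°
cos φ = cos(5.80°) = 0.995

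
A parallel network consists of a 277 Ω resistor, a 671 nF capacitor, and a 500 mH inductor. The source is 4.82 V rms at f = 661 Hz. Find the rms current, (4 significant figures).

20.65 mA

ω = 2πf = 4153 rad/s
X_L = ωL = 2077 Ω
X_C = 1/(ωC) = 358.8 Ω
Parallel: admittances add. Y = 1/R + 1/(jωL) + jωC
Y = (0.003610 + j0.002305) S
|Y| = 0.004283 S → |Z| = 1/|Y| = 233.5 Ω, ∠Z = −∠Y = -32.56°
I = V/|Z| = 4.82/233.5 = 20.65 mA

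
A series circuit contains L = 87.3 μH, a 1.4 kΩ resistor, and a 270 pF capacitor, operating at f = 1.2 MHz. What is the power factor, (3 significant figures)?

0.993

ω = 2πf = 7.54e+06 rad/s
X_L = ωL = 658 Ω
X_C = 1/(ωC) = 491 Ω
Net reactance X = X_L − X_C = 167 Ω
Z = 1400 + j167 Ω
|Z| = √(1400² + 167²) = 1410 Ω
∠Z = arctan(167/1400) = 6.80°
cos φ = cos(6.80°) = 0.993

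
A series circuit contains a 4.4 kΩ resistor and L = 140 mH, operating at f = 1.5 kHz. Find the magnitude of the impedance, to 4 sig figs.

ω = 2πf = 9425 rad/s
X_L = ωL = 1319 Ω
Z = 4400 + j1319 Ω
|Z| = √(4400² + 1319²) = 4594 Ω

4594 Ω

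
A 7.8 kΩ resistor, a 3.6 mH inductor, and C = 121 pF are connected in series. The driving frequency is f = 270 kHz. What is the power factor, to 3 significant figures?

0.988

ω = 2πf = 1.696e+06 rad/s
X_L = ωL = 6110 Ω
X_C = 1/(ωC) = 4870 Ω
Net reactance X = X_L − X_C = 1240 Ω
Z = 7800 + j1240 Ω
|Z| = √(7800² + 1240²) = 7900 Ω
∠Z = arctan(1240/7800) = 9.00°
cos φ = cos(9.00°) = 0.988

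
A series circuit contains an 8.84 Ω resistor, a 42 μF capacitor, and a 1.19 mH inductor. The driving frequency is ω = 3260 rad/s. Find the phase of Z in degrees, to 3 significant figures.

X_L = ωL = 3.88 Ω
X_C = 1/(ωC) = 7.30 Ω
Net reactance X = X_L − X_C = -3.42 Ω
Z = 8.84 − j3.42 Ω
|Z| = √(8.84² + 3.42²) = 9.48 Ω
∠Z = arctan(-3.42/8.84) = -21.2°

-21.2°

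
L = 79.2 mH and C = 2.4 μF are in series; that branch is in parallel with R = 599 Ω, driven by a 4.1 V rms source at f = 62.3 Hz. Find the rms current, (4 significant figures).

7.911 mA

ω = 2πf = 391.4 rad/s
X_L = ωL = 31.00 Ω
X_C = 1/(ωC) = 1064 Ω
Branch 1: Z₁ = R = 599.0 Ω
Branch 2 (series LC): Z₂ = j(X_L − X_C) = −j1033 Ω
Parallel: Z = Z₁Z₂/(Z₁+Z₂), |Z| = 518.2 Ω, ∠Z = -30.10°
I = V/|Z| = 4.1/518.2 = 7.911 mA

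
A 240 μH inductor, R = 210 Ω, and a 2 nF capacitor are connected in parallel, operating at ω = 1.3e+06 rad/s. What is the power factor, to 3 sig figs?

0.992

X_L = ωL = 312 Ω
X_C = 1/(ωC) = 385 Ω
Parallel: admittances add. Y = 1/R + 1/(jωL) + jωC
Y = (0.00476 − j0.000605) S
|Y| = 0.00480 S → |Z| = 1/|Y| = 208 Ω, ∠Z = −∠Y = 7.24°
cos φ = cos(7.24°) = 0.992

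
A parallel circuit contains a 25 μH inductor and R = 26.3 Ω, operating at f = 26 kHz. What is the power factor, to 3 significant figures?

ω = 2πf = 163400 rad/s
X_L = ωL = 4.08 Ω
Parallel: admittances add. Y = 1/R + 1/(jωL)
Y = (0.0380 − j0.245) S
|Y| = 0.248 S → |Z| = 1/|Y| = 4.04 Ω, ∠Z = −∠Y = 81.2°
cos φ = cos(81.2°) = 0.153

0.153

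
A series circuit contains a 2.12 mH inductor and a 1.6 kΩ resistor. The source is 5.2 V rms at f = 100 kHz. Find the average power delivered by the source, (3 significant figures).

ω = 2πf = 628300 rad/s
X_L = ωL = 1330 Ω
Z = 1600 + j1330 Ω
|Z| = √(1600² + 1330²) = 2080 Ω
∠Z = arctan(1330/1600) = 39.8°
I = V/|Z| = 2.50 mA
P = VI cos φ = 5.2 × 0.00250 × cos(39.8°) = 9.98 mW

9.98 mW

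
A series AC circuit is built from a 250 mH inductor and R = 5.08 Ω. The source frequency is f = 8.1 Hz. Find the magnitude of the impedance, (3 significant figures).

ω = 2πf = 50.89 rad/s
X_L = ωL = 12.7 Ω
Z = 5.08 + j12.7 Ω
|Z| = √(5.08² + 12.7²) = 13.7 Ω

13.7 Ω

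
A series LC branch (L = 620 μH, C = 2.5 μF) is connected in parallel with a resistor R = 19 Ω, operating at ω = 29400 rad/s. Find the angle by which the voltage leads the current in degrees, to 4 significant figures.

76.33°

X_L = ωL = 18.23 Ω
X_C = 1/(ωC) = 13.61 Ω
Branch 1: Z₁ = R = 19.00 Ω
Branch 2 (series LC): Z₂ = j(X_L − X_C) = j4.623 Ω
Parallel: Z = Z₁Z₂/(Z₁+Z₂), |Z| = 4.492 Ω, ∠Z = 76.33°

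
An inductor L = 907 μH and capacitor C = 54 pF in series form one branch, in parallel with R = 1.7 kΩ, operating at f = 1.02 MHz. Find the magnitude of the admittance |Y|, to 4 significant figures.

ω = 2πf = 6.409e+06 rad/s
X_L = ωL = 5813 Ω
X_C = 1/(ωC) = 2890 Ω
Branch 1: Z₁ = R = 1700 Ω
Branch 2 (series LC): Z₂ = j(X_L − X_C) = j2923 Ω
Parallel: Z = Z₁Z₂/(Z₁+Z₂), |Z| = 1470 Ω, ∠Z = 30.18°
|Y| = 1/|Z| = 680.5 μS

680.5 μS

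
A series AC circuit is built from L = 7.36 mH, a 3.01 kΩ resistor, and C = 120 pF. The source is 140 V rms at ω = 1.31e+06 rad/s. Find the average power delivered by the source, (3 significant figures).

2.98 W

X_L = ωL = 9640 Ω
X_C = 1/(ωC) = 6360 Ω
Net reactance X = X_L − X_C = 3280 Ω
Z = 3010 + j3280 Ω
|Z| = √(3010² + 3280²) = 4450 Ω
∠Z = arctan(3280/3010) = 47.5°
I = V/|Z| = 31.4 mA
P = VI cos φ = 140 × 0.0314 × cos(47.5°) = 2.98 W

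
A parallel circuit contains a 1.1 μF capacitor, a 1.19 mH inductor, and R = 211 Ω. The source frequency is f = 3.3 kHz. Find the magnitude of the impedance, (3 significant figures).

ω = 2πf = 20730 rad/s
X_L = ωL = 24.7 Ω
X_C = 1/(ωC) = 43.8 Ω
Parallel: admittances add. Y = 1/R + 1/(jωL) + jωC
Y = (0.00474 − j0.0177) S
|Y| = 0.0183 S → |Z| = 1/|Y| = 54.5 Ω, ∠Z = −∠Y = 75.0°

54.5 Ω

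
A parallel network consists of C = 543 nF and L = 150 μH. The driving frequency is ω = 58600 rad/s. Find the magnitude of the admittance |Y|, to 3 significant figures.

X_L = ωL = 8.79 Ω
X_C = 1/(ωC) = 31.4 Ω
Parallel: admittances add. Y = 1/(jωL) + jωC
Y = (0 − j0.0819) S
|Y| = 0.0819 S → |Z| = 1/|Y| = 12.2 Ω, ∠Z = −∠Y = 90.0°

81.9 mS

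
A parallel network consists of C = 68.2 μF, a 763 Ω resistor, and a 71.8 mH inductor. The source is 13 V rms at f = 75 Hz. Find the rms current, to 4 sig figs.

ω = 2πf = 471.2 rad/s
X_L = ωL = 33.83 Ω
X_C = 1/(ωC) = 31.12 Ω
Parallel: admittances add. Y = 1/R + 1/(jωL) + jωC
Y = (0.001311 + j0.002583) S
|Y| = 0.002897 S → |Z| = 1/|Y| = 345.2 Ω, ∠Z = −∠Y = -63.10°
I = V/|Z| = 13/345.2 = 37.66 mA

37.66 mA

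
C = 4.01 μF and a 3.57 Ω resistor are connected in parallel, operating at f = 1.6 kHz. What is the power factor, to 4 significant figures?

ω = 2πf = 10050 rad/s
X_C = 1/(ωC) = 24.81 Ω
Parallel: admittances add. Y = 1/R + jωC
Y = (0.2801 + j0.04031) S
|Y| = 0.2830 S → |Z| = 1/|Y| = 3.534 Ω, ∠Z = −∠Y = -8.190°
cos φ = cos(-8.190°) = 0.9898

0.9898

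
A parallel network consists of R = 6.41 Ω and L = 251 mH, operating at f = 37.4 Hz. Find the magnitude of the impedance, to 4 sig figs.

6.372 Ω

ω = 2πf = 235.0 rad/s
X_L = ωL = 58.98 Ω
Parallel: admittances add. Y = 1/R + 1/(jωL)
Y = (0.1560 − j0.01695) S
|Y| = 0.1569 S → |Z| = 1/|Y| = 6.372 Ω, ∠Z = −∠Y = 6.202°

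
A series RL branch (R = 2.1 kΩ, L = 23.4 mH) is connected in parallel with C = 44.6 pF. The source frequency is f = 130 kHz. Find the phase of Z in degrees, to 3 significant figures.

ω = 2πf = 816800 rad/s
X_L = ωL = 19100 Ω
X_C = 1/(ωC) = 27400 Ω
Branch 1 (R+jX_L): Z₁ = 2100 + j19100 Ω, |Z₁| = 19200 Ω
Branch 2 (−jX_C): Z₂ = −j27400 Ω
Parallel: Z = Z₁Z₂/(Z₁+Z₂), |Z| = 61400 Ω, ∠Z = 69.6°

69.6°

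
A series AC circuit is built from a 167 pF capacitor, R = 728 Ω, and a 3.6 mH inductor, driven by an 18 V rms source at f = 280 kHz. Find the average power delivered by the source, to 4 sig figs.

ω = 2πf = 1.759e+06 rad/s
X_L = ωL = 6333 Ω
X_C = 1/(ωC) = 3404 Ω
Net reactance X = X_L − X_C = 2930 Ω
Z = 728.0 + j2930 Ω
|Z| = √(728.0² + 2930²) = 3019 Ω
∠Z = arctan(2930/728.0) = 76.05°
I = V/|Z| = 5.962 mA
P = VI cos φ = 18 × 0.005962 × cos(76.05°) = 25.88 mW

25.88 mW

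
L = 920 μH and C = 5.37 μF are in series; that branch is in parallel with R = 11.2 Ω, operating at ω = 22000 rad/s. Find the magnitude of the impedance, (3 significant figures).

X_L = ωL = 20.2 Ω
X_C = 1/(ωC) = 8.46 Ω
Branch 1: Z₁ = R = 11.2 Ω
Branch 2 (series LC): Z₂ = j(X_L − X_C) = j11.8 Ω
Parallel: Z = Z₁Z₂/(Z₁+Z₂), |Z| = 8.12 Ω, ∠Z = 43.6°

8.12 Ω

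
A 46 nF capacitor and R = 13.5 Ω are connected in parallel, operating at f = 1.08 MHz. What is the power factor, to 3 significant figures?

0.231

ω = 2πf = 6.786e+06 rad/s
X_C = 1/(ωC) = 3.20 Ω
Parallel: admittances add. Y = 1/R + jωC
Y = (0.0741 + j0.312) S
|Y| = 0.321 S → |Z| = 1/|Y| = 3.12 Ω, ∠Z = −∠Y = -76.7°
cos φ = cos(-76.7°) = 0.231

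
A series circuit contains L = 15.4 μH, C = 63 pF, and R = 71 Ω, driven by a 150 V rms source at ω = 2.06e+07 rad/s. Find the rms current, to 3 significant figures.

327 mA

X_L = ωL = 317 Ω
X_C = 1/(ωC) = 771 Ω
Net reactance X = X_L − X_C = -453 Ω
Z = 71.0 − j453 Ω
|Z| = √(71.0² + 453²) = 459 Ω
I = V/|Z| = 150/459 = 327 mA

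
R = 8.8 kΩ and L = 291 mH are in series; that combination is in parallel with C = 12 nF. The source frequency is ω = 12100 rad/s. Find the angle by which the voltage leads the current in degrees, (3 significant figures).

-47.3°

X_L = ωL = 3520 Ω
X_C = 1/(ωC) = 6890 Ω
Branch 1 (R+jX_L): Z₁ = 8800 + j3520 Ω, |Z₁| = 9480 Ω
Branch 2 (−jX_C): Z₂ = −j6890 Ω
Parallel: Z = Z₁Z₂/(Z₁+Z₂), |Z| = 6930 Ω, ∠Z = -47.3°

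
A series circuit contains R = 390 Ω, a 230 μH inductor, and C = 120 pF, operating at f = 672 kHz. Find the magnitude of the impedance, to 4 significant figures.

1076 Ω

ω = 2πf = 4.222e+06 rad/s
X_L = ωL = 971.1 Ω
X_C = 1/(ωC) = 1974 Ω
Net reactance X = X_L − X_C = -1003 Ω
Z = 390.0 − j1003 Ω
|Z| = √(390.0² + 1003²) = 1076 Ω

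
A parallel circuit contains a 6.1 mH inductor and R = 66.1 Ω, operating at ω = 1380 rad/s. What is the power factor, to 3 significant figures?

0.126

X_L = ωL = 8.42 Ω
Parallel: admittances add. Y = 1/R + 1/(jωL)
Y = (0.0151 − j0.119) S
|Y| = 0.120 S → |Z| = 1/|Y| = 8.35 Ω, ∠Z = −∠Y = 82.7°
cos φ = cos(82.7°) = 0.126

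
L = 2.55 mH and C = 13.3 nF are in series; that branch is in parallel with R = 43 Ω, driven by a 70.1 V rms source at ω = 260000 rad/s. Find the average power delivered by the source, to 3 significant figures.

X_L = ωL = 663 Ω
X_C = 1/(ωC) = 289 Ω
Branch 1: Z₁ = R = 43.0 Ω
Branch 2 (series LC): Z₂ = j(X_L − X_C) = j374 Ω
Parallel: Z = Z₁Z₂/(Z₁+Z₂), |Z| = 42.7 Ω, ∠Z = 6.56°
I = V/|Z| = 1.64 A
P = VI cos φ = 70.1 × 1.64 × cos(6.56°) = 114 W

114 W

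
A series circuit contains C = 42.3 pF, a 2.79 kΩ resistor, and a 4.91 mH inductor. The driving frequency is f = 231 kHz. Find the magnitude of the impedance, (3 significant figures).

9580 Ω

ω = 2πf = 1.451e+06 rad/s
X_L = ωL = 7130 Ω
X_C = 1/(ωC) = 16300 Ω
Net reactance X = X_L − X_C = -9160 Ω
Z = 2790 − j9160 Ω
|Z| = √(2790² + 9160²) = 9580 Ω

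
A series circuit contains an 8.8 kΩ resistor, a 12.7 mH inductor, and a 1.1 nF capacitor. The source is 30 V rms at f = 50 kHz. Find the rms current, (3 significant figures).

ω = 2πf = 314200 rad/s
X_L = ωL = 3990 Ω
X_C = 1/(ωC) = 2890 Ω
Net reactance X = X_L − X_C = 1100 Ω
Z = 8800 + j1100 Ω
|Z| = √(8800² + 1100²) = 8870 Ω
I = V/|Z| = 30/8870 = 3.38 mA

3.38 mA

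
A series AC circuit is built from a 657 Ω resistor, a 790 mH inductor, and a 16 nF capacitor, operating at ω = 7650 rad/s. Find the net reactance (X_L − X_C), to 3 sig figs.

X_L = ωL = 6040 Ω
X_C = 1/(ωC) = 8170 Ω
X = 6040 − 8170 = -2130 Ω

-2130 Ω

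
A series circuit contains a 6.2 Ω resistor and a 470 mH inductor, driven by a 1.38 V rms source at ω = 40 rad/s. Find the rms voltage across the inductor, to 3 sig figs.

1.31 V

X_L = ωL = 18.8 Ω
Z = 6.20 + j18.8 Ω
|Z| = √(6.20² + 18.8²) = 19.8 Ω
I = V/|Z| = 69.7 mA
V_L = I·|Z_L| = 0.0697 × 18.8 = 1.31 V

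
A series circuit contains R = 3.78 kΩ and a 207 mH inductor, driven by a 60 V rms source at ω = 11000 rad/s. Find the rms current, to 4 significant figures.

X_L = ωL = 2277 Ω
Z = 3780 + j2277 Ω
|Z| = √(3780² + 2277²) = 4413 Ω
I = V/|Z| = 60/4413 = 13.60 mA

13.60 mA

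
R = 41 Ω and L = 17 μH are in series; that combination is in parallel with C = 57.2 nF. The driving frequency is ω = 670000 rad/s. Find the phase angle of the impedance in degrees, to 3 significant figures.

X_L = ωL = 11.4 Ω
X_C = 1/(ωC) = 26.1 Ω
Branch 1 (R+jX_L): Z₁ = 41.0 + j11.4 Ω, |Z₁| = 42.6 Ω
Branch 2 (−jX_C): Z₂ = −j26.1 Ω
Parallel: Z = Z₁Z₂/(Z₁+Z₂), |Z| = 25.5 Ω, ∠Z = -54.7°

-54.7°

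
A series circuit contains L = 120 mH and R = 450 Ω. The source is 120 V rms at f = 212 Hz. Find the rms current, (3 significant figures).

251 mA

ω = 2πf = 1332 rad/s
X_L = ωL = 160 Ω
Z = 450 + j160 Ω
|Z| = √(450² + 160²) = 478 Ω
I = V/|Z| = 120/478 = 251 mA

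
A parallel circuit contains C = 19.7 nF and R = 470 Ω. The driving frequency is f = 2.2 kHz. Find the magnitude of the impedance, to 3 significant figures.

466 Ω

ω = 2πf = 13820 rad/s
X_C = 1/(ωC) = 3670 Ω
Parallel: admittances add. Y = 1/R + jωC
Y = (0.00213 + j0.000272) S
|Y| = 0.00215 S → |Z| = 1/|Y| = 466 Ω, ∠Z = −∠Y = -7.29°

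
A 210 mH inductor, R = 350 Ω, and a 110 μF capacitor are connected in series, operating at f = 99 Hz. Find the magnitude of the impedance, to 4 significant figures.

ω = 2πf = 622.0 rad/s
X_L = ωL = 130.6 Ω
X_C = 1/(ωC) = 14.61 Ω
Net reactance X = X_L − X_C = 116.0 Ω
Z = 350.0 + j116.0 Ω
|Z| = √(350.0² + 116.0²) = 368.7 Ω

368.7 Ω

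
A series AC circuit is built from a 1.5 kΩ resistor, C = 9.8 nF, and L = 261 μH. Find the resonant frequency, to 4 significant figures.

ω₀ = 1/√(LC) = 1/√(0.000261 × 9.8e-09) = 625300 rad/s
f₀ = ω₀/(2π) = 99.51 kHz

99.51 kHz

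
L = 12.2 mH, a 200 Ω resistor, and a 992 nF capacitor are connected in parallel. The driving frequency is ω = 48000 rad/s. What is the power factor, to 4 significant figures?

0.1083

X_L = ωL = 585.6 Ω
X_C = 1/(ωC) = 21.00 Ω
Parallel: admittances add. Y = 1/R + 1/(jωL) + jωC
Y = (0.005000 + j0.04591) S
|Y| = 0.04618 S → |Z| = 1/|Y| = 21.65 Ω, ∠Z = −∠Y = -83.78°
cos φ = cos(-83.78°) = 0.1083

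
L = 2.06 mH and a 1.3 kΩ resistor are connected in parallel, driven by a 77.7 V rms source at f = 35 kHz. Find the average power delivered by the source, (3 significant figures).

4.64 W

ω = 2πf = 219900 rad/s
X_L = ωL = 453 Ω
Parallel: admittances add. Y = 1/R + 1/(jωL)
Y = (0.000769 − j0.00221) S
|Y| = 0.00234 S → |Z| = 1/|Y| = 428 Ω, ∠Z = −∠Y = 70.8°
I = V/|Z| = 182 mA
P = VI cos φ = 77.7 × 0.182 × cos(70.8°) = 4.64 W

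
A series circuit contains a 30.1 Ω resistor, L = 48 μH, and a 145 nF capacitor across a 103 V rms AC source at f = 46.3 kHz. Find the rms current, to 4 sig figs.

3.256 A

ω = 2πf = 290900 rad/s
X_L = ωL = 13.96 Ω
X_C = 1/(ωC) = 23.71 Ω
Net reactance X = X_L − X_C = -9.743 Ω
Z = 30.10 − j9.743 Ω
|Z| = √(30.10² + 9.743²) = 31.64 Ω
I = V/|Z| = 103/31.64 = 3.256 A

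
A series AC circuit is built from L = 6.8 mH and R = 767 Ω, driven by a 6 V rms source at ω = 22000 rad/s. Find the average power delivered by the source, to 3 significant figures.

45.2 mW

X_L = ωL = 150 Ω
Z = 767 + j150 Ω
|Z| = √(767² + 150²) = 781 Ω
∠Z = arctan(150/767) = 11.0°
I = V/|Z| = 7.68 mA
P = VI cos φ = 6 × 0.00768 × cos(11.0°) = 45.2 mW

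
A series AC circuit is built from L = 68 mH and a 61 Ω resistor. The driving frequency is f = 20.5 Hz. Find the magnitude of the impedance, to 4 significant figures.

61.63 Ω

ω = 2πf = 128.8 rad/s
X_L = ωL = 8.759 Ω
Z = 61.00 + j8.759 Ω
|Z| = √(61.00² + 8.759²) = 61.63 Ω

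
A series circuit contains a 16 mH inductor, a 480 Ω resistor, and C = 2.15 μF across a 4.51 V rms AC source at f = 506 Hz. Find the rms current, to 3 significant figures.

ω = 2πf = 3179 rad/s
X_L = ωL = 50.9 Ω
X_C = 1/(ωC) = 146 Ω
Net reactance X = X_L − X_C = -95.4 Ω
Z = 480 − j95.4 Ω
|Z| = √(480² + 95.4²) = 489 Ω
I = V/|Z| = 4.51/489 = 9.22 mA

9.22 mA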